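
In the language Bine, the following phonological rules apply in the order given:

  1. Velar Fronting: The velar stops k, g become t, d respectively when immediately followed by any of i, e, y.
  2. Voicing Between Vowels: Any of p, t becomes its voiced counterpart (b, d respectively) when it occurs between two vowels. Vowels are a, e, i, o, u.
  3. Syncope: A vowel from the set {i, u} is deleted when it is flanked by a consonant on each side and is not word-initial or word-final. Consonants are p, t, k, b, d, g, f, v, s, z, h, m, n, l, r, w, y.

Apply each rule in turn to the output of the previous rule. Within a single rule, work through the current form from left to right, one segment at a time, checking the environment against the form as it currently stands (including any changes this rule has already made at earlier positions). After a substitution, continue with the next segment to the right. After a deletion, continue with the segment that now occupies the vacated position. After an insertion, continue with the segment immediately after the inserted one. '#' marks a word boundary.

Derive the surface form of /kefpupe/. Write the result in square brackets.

1 Velar Fronting: [kefpupe] → [tefpupe]
2 Voicing Between Vowels: [tefpupe] → [tefpube]
3 Syncope: [tefpube] → [tefpbe]

[tefpbe]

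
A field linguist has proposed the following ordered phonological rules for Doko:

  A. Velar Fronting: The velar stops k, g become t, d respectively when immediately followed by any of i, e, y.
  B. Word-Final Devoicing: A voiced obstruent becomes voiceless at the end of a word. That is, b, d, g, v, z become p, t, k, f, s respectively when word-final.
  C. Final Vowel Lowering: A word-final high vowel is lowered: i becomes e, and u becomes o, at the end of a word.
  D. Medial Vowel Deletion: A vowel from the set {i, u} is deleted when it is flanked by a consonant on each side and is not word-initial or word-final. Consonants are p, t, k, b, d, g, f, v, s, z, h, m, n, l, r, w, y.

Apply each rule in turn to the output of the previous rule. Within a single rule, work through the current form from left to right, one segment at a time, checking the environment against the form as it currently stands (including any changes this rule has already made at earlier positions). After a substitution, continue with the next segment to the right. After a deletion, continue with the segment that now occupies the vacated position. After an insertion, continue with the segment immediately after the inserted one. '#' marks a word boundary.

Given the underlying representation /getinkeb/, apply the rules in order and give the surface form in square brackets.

[detntep]

A Velar Fronting: [getinkeb] → [detinteb]
B Word-Final Devoicing: [detinteb] → [detintep]
C Final Vowel Lowering: no change — [detintep]
D Medial Vowel Deletion: [detintep] → [detntep]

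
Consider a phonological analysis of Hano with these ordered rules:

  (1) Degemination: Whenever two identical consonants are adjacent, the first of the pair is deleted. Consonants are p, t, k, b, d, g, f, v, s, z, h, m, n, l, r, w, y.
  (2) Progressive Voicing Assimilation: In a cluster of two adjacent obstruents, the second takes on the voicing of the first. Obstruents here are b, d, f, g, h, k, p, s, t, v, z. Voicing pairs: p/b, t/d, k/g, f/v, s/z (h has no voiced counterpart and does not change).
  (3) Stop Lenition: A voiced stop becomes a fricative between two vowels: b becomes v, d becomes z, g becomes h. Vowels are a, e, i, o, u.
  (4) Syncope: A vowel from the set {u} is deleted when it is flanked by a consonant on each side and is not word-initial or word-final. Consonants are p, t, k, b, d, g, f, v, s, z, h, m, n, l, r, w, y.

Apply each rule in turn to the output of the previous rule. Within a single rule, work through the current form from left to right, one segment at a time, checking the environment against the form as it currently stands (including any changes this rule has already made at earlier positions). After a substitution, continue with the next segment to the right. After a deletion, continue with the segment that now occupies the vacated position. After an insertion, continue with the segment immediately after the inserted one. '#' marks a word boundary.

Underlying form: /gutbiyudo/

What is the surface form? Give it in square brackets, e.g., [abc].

[gtpiyzo]

(1) Degemination: no change — [gutbiyudo]
(2) Progressive Voicing Assimilation: [gutbiyudo] → [gutpiyudo]
(3) Stop Lenition: [gutpiyudo] → [gutpiyuzo]
(4) Syncope: [gutpiyuzo] → [gtpiyzo]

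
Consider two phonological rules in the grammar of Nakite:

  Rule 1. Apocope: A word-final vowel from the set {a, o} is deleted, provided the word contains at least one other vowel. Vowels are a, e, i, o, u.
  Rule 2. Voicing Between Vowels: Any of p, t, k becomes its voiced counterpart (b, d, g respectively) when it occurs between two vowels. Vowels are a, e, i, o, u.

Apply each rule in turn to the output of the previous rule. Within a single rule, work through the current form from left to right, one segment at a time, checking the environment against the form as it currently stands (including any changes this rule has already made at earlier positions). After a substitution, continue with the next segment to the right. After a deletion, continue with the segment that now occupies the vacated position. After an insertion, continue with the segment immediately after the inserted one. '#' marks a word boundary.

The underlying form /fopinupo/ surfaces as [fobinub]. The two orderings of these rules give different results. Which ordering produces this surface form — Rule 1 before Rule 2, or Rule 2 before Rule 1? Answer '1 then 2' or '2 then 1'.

Order 1 then 2:
  1 Apocope: [fopinupo] → [fopinup]
  2 Voicing Between Vowels: [fopinup] → [fobinup]
  result: [fobinup]
Order 2 then 1:
  2 Voicing Between Vowels: [fopinupo] → [fobinubo]
  1 Apocope: [fobinubo] → [fobinub]
  result: [fobinub]

2 then 1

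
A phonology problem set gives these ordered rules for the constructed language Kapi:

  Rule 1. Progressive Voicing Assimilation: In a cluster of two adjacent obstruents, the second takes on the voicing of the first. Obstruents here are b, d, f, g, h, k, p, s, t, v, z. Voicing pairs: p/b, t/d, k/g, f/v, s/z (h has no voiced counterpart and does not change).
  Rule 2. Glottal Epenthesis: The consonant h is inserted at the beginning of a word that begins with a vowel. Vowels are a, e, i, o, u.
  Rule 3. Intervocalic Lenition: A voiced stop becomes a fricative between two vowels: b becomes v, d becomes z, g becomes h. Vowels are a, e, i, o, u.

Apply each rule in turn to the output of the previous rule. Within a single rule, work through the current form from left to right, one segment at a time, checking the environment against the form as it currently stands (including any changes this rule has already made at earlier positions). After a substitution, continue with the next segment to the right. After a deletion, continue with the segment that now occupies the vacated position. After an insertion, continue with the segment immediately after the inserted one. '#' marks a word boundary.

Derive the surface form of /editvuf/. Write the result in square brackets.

[hezitfuf]

Rule 1 Progressive Voicing Assimilation: [editvuf] → [editfuf]
Rule 2 Glottal Epenthesis: [editfuf] → [heditfuf]
Rule 3 Intervocalic Lenition: [heditfuf] → [hezitfuf]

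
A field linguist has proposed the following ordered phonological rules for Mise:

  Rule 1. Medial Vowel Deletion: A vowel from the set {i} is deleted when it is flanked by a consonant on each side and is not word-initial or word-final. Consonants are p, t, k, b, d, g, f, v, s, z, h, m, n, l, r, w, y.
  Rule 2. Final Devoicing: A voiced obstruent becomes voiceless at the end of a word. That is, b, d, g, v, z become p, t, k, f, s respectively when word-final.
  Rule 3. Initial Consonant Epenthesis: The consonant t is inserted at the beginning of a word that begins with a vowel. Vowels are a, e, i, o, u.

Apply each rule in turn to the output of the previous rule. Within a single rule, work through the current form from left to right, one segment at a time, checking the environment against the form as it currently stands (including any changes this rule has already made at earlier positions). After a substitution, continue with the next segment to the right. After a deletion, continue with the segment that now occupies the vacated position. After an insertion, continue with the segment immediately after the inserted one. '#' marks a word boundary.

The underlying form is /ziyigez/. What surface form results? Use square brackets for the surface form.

Rule 1 Medial Vowel Deletion: [ziyigez] → [zygez]
Rule 2 Final Devoicing: [zygez] → [zyges]
Rule 3 Initial Consonant Epenthesis: no change — [zyges]

[zyges]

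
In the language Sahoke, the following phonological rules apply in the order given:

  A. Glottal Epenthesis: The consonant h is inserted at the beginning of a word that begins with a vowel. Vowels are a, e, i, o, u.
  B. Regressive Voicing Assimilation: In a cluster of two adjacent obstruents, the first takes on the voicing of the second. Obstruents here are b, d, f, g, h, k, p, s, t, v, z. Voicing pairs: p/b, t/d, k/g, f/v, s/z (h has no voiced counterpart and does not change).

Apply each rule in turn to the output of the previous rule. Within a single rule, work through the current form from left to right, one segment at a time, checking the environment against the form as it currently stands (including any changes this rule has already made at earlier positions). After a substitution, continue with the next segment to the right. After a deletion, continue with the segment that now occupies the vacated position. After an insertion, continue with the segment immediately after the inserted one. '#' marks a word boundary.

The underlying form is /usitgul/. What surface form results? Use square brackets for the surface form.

A Glottal Epenthesis: [usitgul] → [husitgul]
B Regressive Voicing Assimilation: [husitgul] → [husidgul]

[husidgul]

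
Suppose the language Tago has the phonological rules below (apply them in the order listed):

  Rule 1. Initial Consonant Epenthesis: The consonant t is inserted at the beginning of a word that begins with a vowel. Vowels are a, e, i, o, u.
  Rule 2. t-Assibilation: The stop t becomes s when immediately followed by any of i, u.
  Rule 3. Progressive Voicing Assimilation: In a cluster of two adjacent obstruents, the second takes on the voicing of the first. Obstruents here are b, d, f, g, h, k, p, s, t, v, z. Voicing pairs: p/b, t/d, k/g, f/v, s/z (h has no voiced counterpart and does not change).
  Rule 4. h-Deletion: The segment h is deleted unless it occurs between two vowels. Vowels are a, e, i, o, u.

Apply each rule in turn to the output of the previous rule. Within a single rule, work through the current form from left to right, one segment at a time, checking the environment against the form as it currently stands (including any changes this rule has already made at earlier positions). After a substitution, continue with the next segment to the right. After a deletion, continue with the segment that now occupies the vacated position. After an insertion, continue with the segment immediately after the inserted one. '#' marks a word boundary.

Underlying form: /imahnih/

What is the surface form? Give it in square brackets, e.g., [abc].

Rule 1 Initial Consonant Epenthesis: [imahnih] → [timahnih]
Rule 2 t-Assibilation: [timahnih] → [simahnih]
Rule 3 Progressive Voicing Assimilation: no change — [simahnih]
Rule 4 h-Deletion: [simahnih] → [simani]

[simani]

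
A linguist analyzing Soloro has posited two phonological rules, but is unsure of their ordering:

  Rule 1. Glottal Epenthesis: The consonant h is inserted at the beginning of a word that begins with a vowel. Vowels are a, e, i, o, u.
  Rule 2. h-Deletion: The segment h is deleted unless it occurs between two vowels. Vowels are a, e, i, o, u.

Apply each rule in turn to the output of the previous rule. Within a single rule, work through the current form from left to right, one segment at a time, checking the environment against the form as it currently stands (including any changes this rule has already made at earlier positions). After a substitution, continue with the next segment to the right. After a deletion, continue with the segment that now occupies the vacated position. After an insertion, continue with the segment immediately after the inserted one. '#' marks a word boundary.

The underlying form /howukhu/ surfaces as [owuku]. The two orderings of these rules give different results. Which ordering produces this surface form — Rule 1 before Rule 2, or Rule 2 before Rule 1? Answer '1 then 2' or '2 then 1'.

1 then 2

Order 1 then 2:
  1 Glottal Epenthesis: no change — [howukhu]
  2 h-Deletion: [howukhu] → [owuku]
  result: [owuku]
Order 2 then 1:
  2 h-Deletion: [howukhu] → [owuku]
  1 Glottal Epenthesis: [owuku] → [howuku]
  result: [howuku]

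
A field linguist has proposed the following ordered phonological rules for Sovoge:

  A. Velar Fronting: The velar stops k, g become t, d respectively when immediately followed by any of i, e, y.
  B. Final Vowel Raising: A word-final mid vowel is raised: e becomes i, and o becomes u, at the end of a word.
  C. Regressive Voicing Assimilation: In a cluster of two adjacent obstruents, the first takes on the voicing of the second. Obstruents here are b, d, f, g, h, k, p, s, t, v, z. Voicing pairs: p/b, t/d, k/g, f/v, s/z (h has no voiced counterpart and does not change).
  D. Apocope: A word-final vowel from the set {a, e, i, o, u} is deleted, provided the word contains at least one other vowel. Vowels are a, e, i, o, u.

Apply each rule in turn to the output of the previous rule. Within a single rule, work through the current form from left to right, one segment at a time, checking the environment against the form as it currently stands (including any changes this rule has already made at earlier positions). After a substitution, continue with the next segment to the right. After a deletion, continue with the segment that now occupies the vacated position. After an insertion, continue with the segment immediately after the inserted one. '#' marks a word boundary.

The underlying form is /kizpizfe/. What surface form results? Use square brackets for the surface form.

A Velar Fronting: [kizpizfe] → [tizpizfe]
B Final Vowel Raising: [tizpizfe] → [tizpizfi]
C Regressive Voicing Assimilation: [tizpizfi] → [tispisfi]
D Apocope: [tispisfi] → [tispisf]

[tispisf]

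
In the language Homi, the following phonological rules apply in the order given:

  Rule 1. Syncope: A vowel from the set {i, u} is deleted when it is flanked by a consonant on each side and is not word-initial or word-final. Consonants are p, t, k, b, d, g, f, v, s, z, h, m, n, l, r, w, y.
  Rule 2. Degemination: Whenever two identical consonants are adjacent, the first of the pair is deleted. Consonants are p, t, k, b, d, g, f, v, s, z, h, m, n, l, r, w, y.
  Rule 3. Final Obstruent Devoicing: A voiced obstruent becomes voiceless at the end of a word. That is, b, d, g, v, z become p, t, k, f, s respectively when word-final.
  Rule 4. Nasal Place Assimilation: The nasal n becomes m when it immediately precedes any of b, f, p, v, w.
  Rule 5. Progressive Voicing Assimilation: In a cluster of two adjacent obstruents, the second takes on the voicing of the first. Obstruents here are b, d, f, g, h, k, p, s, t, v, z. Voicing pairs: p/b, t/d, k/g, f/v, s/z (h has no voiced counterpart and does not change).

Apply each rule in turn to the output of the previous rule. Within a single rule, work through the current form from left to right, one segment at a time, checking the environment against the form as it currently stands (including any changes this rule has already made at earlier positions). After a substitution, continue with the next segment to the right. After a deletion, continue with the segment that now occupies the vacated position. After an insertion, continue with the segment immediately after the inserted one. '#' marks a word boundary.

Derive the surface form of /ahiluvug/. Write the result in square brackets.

[ahlvg]

Rule 1 Syncope: [ahiluvug] → [ahlvg]
Rule 2 Degemination: no change — [ahlvg]
Rule 3 Final Obstruent Devoicing: [ahlvg] → [ahlvk]
Rule 4 Nasal Place Assimilation: no change — [ahlvk]
Rule 5 Progressive Voicing Assimilation: [ahlvk] → [ahlvg]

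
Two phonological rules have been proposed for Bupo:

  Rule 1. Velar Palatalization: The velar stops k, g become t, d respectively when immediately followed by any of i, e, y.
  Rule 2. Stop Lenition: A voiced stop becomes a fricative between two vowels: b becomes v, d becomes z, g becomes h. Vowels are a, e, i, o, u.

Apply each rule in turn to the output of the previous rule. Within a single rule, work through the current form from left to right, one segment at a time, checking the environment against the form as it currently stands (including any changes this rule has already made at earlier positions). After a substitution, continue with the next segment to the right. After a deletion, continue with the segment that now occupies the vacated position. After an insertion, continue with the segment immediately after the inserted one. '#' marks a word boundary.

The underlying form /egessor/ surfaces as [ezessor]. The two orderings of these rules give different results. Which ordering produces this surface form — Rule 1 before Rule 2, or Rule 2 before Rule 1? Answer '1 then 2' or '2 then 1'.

Order 1 then 2:
  1 Velar Palatalization: [egessor] → [edessor]
  2 Stop Lenition: [edessor] → [ezessor]
  result: [ezessor]
Order 2 then 1:
  2 Stop Lenition: [egessor] → [ehessor]
  1 Velar Palatalization: no change — [ehessor]
  result: [ehessor]

1 then 2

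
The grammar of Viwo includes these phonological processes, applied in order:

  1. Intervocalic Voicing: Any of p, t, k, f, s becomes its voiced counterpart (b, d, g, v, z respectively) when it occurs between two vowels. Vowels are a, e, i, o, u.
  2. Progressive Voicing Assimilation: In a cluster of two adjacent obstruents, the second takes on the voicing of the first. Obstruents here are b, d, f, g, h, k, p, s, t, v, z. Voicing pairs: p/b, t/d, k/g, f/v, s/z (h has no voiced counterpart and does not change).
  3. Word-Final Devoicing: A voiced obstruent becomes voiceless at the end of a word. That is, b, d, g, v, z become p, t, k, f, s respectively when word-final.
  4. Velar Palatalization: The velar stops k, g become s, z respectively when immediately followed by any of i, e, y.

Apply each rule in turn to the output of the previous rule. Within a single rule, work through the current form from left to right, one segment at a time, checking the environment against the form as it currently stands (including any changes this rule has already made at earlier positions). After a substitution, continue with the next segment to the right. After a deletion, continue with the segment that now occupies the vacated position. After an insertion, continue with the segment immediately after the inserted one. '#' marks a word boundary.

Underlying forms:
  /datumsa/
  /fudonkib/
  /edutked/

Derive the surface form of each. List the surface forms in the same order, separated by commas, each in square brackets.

/datumsa/:
  1 Intervocalic Voicing: [datumsa] → [dadumsa]
  2 Progressive Voicing Assimilation: no change — [dadumsa]
  3 Word-Final Devoicing: no change — [dadumsa]
  4 Velar Palatalization: no change — [dadumsa]
/fudonkib/:
  1 Intervocalic Voicing: no change — [fudonkib]
  2 Progressive Voicing Assimilation: no change — [fudonkib]
  3 Word-Final Devoicing: [fudonkib] → [fudonkip]
  4 Velar Palatalization: [fudonkip] → [fudonsip]
/edutked/:
  1 Intervocalic Voicing: no change — [edutked]
  2 Progressive Voicing Assimilation: no change — [edutked]
  3 Word-Final Devoicing: [edutked] → [edutket]
  4 Velar Palatalization: [edutket] → [edutset]

[dadumsa], [fudonsip], [edutset]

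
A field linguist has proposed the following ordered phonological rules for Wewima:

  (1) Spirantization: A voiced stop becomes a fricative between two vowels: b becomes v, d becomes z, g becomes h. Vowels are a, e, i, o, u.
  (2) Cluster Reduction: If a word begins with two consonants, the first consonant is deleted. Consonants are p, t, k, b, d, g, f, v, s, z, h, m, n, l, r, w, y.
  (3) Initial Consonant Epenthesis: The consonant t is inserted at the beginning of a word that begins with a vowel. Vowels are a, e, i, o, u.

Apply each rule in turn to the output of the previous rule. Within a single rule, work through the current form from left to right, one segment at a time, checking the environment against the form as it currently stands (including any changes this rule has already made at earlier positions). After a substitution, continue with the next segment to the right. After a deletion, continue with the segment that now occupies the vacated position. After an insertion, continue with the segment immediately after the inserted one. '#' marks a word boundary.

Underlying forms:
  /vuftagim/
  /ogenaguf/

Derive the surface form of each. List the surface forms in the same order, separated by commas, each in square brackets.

[vuftahim], [tohenahuf]

/vuftagim/:
  (1) Spirantization: [vuftagim] → [vuftahim]
  (2) Cluster Reduction: no change — [vuftahim]
  (3) Initial Consonant Epenthesis: no change — [vuftahim]
/ogenaguf/:
  (1) Spirantization: [ogenaguf] → [ohenahuf]
  (2) Cluster Reduction: no change — [ohenahuf]
  (3) Initial Consonant Epenthesis: [ohenahuf] → [tohenahuf]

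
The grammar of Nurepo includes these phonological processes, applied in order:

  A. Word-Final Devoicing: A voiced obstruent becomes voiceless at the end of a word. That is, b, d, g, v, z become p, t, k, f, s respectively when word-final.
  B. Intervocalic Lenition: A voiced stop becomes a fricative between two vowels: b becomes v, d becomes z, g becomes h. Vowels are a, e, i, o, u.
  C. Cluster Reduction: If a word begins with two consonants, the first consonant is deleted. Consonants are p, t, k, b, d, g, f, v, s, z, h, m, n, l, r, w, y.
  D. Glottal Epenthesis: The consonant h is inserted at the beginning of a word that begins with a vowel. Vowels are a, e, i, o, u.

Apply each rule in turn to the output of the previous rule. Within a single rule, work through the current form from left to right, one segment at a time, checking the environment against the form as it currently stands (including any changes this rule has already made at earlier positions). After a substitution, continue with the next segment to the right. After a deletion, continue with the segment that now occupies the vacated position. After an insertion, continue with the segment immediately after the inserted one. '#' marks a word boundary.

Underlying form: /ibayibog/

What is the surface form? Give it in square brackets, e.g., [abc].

A Word-Final Devoicing: [ibayibog] → [ibayibok]
B Intervocalic Lenition: [ibayibok] → [ivayivok]
C Cluster Reduction: no change — [ivayivok]
D Glottal Epenthesis: [ivayivok] → [hivayivok]

[hivayivok]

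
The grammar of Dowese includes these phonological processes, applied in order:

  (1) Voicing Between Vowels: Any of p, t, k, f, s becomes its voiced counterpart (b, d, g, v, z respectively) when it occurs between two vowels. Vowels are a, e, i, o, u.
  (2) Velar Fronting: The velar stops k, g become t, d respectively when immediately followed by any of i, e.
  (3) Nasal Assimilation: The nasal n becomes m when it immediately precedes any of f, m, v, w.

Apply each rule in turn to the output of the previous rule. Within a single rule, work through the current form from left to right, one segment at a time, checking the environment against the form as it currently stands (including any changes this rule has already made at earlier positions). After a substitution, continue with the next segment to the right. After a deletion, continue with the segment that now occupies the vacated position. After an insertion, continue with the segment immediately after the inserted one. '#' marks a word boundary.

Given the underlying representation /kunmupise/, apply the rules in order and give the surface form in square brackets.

[kummubize]

(1) Voicing Between Vowels: [kunmupise] → [kunmubize]
(2) Velar Fronting: no change — [kunmubize]
(3) Nasal Assimilation: [kunmubize] → [kummubize]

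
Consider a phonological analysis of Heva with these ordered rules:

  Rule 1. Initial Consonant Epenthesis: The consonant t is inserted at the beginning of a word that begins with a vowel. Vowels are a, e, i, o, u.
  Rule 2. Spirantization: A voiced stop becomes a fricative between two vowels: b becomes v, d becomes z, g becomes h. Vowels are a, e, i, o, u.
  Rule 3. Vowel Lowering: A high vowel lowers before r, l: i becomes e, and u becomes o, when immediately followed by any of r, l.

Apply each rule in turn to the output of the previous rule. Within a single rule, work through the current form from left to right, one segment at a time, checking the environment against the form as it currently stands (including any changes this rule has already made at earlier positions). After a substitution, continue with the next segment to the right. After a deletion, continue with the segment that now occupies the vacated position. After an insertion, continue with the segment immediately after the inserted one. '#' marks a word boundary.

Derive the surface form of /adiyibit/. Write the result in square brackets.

Rule 1 Initial Consonant Epenthesis: [adiyibit] → [tadiyibit]
Rule 2 Spirantization: [tadiyibit] → [taziyivit]
Rule 3 Vowel Lowering: no change — [taziyivit]

[taziyivit]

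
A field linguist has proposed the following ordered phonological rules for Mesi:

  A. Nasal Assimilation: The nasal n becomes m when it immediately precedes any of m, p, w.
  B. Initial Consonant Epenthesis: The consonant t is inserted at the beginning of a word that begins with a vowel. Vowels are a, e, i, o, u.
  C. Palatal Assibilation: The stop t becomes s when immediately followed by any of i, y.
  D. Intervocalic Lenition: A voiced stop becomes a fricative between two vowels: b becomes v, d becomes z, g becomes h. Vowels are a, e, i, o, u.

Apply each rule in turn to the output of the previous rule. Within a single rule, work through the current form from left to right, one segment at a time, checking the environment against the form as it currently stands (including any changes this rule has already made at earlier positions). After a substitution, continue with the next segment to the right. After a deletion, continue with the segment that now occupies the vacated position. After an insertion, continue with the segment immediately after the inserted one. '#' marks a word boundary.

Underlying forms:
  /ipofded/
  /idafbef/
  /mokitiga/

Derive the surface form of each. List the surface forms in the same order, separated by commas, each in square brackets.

[sipofded], [sizafbef], [mokisiha]

/ipofded/:
  A Nasal Assimilation: no change — [ipofded]
  B Initial Consonant Epenthesis: [ipofded] → [tipofded]
  C Palatal Assibilation: [tipofded] → [sipofded]
  D Intervocalic Lenition: no change — [sipofded]
/idafbef/:
  A Nasal Assimilation: no change — [idafbef]
  B Initial Consonant Epenthesis: [idafbef] → [tidafbef]
  C Palatal Assibilation: [tidafbef] → [sidafbef]
  D Intervocalic Lenition: [sidafbef] → [sizafbef]
/mokitiga/:
  A Nasal Assimilation: no change — [mokitiga]
  B Initial Consonant Epenthesis: no change — [mokitiga]
  C Palatal Assibilation: [mokitiga] → [mokisiga]
  D Intervocalic Lenition: [mokisiga] → [mokisiha]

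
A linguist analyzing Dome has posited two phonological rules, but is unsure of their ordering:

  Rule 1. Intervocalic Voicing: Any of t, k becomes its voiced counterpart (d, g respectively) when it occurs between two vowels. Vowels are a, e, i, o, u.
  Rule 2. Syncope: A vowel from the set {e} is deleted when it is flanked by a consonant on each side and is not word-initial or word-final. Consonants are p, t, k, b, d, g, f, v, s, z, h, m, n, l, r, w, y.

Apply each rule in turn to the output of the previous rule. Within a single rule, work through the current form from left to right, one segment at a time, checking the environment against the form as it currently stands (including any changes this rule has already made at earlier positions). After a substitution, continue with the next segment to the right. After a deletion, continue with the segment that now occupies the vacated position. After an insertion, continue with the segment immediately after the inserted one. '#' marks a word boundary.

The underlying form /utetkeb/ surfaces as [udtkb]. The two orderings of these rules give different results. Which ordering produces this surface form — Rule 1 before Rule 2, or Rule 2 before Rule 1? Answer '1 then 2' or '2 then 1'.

1 then 2

Order 1 then 2:
  1 Intervocalic Voicing: [utetkeb] → [udetkeb]
  2 Syncope: [udetkeb] → [udtkb]
  result: [udtkb]
Order 2 then 1:
  2 Syncope: [utetkeb] → [uttkb]
  1 Intervocalic Voicing: no change — [uttkb]
  result: [uttkb]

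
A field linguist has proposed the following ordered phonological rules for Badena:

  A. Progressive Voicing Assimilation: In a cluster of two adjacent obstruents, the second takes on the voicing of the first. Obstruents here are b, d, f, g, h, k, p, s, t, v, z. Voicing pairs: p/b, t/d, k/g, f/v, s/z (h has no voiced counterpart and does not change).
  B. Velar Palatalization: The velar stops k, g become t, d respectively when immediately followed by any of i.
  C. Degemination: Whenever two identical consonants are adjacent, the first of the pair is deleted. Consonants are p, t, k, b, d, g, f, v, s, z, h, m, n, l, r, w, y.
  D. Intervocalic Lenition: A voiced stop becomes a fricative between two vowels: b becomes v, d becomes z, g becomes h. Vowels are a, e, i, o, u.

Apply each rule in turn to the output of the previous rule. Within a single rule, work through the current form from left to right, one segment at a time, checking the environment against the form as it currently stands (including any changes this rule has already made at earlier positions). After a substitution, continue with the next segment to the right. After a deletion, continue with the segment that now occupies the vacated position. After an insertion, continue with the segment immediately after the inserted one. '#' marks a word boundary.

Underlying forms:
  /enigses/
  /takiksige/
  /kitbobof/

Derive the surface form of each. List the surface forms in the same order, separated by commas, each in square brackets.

[enigzes], [tatiksihe], [titpovof]

/enigses/:
  A Progressive Voicing Assimilation: [enigses] → [enigzes]
  B Velar Palatalization: no change — [enigzes]
  C Degemination: no change — [enigzes]
  D Intervocalic Lenition: no change — [enigzes]
/takiksige/:
  A Progressive Voicing Assimilation: no change — [takiksige]
  B Velar Palatalization: [takiksige] → [tatiksige]
  C Degemination: no change — [tatiksige]
  D Intervocalic Lenition: [tatiksige] → [tatiksihe]
/kitbobof/:
  A Progressive Voicing Assimilation: [kitbobof] → [kitpobof]
  B Velar Palatalization: [kitpobof] → [titpobof]
  C Degemination: no change — [titpobof]
  D Intervocalic Lenition: [titpobof] → [titpovof]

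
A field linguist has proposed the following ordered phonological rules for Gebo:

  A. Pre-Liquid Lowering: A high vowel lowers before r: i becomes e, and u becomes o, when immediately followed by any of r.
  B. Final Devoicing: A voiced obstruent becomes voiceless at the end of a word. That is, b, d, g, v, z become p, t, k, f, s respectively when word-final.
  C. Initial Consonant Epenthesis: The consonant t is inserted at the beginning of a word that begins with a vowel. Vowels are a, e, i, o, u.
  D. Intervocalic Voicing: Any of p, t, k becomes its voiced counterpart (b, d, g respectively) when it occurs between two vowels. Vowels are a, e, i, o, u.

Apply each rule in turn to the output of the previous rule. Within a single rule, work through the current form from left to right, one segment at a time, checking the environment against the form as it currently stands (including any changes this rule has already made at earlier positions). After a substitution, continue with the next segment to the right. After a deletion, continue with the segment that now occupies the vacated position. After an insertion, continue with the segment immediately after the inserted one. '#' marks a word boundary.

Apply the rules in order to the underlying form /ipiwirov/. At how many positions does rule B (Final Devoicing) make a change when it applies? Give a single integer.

1

A Pre-Liquid Lowering: [ipiwirov] → [ipiwerov]
B Final Devoicing: [ipiwerov] → [ipiwerof]
C Initial Consonant Epenthesis: [ipiwerof] → [tipiwerof]
D Intervocalic Voicing: [tipiwerof] → [tibiwerof]
Rule B changed 1 position(s).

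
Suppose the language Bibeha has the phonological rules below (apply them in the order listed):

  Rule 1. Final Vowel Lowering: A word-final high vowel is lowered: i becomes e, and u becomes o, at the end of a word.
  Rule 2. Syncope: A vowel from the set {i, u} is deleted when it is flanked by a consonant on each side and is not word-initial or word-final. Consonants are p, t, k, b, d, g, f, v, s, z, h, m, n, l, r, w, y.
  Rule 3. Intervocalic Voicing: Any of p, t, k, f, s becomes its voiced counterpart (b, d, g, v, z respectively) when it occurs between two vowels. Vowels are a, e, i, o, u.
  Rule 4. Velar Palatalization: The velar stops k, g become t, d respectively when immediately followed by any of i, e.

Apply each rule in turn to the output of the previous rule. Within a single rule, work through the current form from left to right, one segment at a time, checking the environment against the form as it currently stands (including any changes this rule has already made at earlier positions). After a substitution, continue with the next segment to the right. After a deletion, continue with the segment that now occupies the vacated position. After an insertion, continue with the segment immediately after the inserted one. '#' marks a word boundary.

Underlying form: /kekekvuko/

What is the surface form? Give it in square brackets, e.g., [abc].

[tedekvko]

Rule 1 Final Vowel Lowering: no change — [kekekvuko]
Rule 2 Syncope: [kekekvuko] → [kekekvko]
Rule 3 Intervocalic Voicing: [kekekvko] → [kegekvko]
Rule 4 Velar Palatalization: [kegekvko] → [tedekvko]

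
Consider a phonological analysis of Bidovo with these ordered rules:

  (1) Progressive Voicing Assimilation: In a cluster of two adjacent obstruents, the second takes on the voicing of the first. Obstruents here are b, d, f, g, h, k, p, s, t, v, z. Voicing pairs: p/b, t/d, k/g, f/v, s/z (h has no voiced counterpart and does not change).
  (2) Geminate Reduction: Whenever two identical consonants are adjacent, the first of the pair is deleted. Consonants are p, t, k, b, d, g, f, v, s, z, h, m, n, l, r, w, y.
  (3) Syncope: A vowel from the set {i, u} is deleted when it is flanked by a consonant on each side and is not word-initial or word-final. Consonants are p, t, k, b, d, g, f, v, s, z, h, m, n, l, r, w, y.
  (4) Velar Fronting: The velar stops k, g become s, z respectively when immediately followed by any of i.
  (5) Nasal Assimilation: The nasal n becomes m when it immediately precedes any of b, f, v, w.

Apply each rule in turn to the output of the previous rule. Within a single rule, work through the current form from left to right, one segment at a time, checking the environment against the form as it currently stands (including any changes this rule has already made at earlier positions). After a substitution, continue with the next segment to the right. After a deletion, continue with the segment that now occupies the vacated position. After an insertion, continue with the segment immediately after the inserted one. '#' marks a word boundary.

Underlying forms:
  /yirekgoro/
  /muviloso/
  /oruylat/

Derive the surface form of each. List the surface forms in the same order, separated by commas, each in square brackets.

[yrekoro], [mvloso], [orylat]

/yirekgoro/:
  (1) Progressive Voicing Assimilation: [yirekgoro] → [yirekkoro]
  (2) Geminate Reduction: [yirekkoro] → [yirekoro]
  (3) Syncope: [yirekoro] → [yrekoro]
  (4) Velar Fronting: no change — [yrekoro]
  (5) Nasal Assimilation: no change — [yrekoro]
/muviloso/:
  (1) Progressive Voicing Assimilation: no change — [muviloso]
  (2) Geminate Reduction: no change — [muviloso]
  (3) Syncope: [muviloso] → [mvloso]
  (4) Velar Fronting: no change — [mvloso]
  (5) Nasal Assimilation: no change — [mvloso]
/oruylat/:
  (1) Progressive Voicing Assimilation: no change — [oruylat]
  (2) Geminate Reduction: no change — [oruylat]
  (3) Syncope: [oruylat] → [orylat]
  (4) Velar Fronting: no change — [orylat]
  (5) Nasal Assimilation: no change — [orylat]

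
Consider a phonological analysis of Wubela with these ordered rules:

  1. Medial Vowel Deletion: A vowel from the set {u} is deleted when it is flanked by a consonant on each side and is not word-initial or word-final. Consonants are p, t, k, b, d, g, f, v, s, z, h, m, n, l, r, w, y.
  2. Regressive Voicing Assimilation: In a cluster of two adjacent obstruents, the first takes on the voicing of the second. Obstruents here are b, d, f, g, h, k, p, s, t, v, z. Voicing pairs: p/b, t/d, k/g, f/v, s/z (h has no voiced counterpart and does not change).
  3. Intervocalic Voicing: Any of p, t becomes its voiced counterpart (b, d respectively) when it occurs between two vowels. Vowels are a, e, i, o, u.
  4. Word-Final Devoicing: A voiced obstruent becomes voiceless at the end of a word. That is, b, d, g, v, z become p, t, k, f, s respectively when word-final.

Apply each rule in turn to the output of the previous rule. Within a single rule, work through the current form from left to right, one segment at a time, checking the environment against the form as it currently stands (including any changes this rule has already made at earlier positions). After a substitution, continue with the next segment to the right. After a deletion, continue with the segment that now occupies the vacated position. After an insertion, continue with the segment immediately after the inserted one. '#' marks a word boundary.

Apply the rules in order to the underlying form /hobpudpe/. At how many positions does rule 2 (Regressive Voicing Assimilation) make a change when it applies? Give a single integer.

1 Medial Vowel Deletion: [hobpudpe] → [hobpdpe]
2 Regressive Voicing Assimilation: [hobpdpe] → [hopbtpe]
3 Intervocalic Voicing: no change — [hopbtpe]
4 Word-Final Devoicing: no change — [hopbtpe]
Rule 2 changed 3 position(s).

3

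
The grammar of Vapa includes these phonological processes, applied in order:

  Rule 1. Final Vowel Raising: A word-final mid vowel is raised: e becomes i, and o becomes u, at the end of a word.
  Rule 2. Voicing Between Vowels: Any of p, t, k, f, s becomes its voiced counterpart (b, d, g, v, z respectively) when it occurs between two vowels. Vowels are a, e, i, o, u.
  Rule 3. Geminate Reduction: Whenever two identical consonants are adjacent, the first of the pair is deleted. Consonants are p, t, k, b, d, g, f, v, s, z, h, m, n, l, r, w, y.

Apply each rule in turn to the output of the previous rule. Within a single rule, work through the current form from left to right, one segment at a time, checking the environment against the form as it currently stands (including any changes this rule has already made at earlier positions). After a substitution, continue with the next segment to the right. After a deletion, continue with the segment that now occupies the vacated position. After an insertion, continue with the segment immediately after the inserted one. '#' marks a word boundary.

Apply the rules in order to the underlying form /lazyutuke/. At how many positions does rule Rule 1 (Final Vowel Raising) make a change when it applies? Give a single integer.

1

Rule 1 Final Vowel Raising: [lazyutuke] → [lazyutuki]
Rule 2 Voicing Between Vowels: [lazyutuki] → [lazyudugi]
Rule 3 Geminate Reduction: no change — [lazyudugi]
Rule Rule 1 changed 1 position(s).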